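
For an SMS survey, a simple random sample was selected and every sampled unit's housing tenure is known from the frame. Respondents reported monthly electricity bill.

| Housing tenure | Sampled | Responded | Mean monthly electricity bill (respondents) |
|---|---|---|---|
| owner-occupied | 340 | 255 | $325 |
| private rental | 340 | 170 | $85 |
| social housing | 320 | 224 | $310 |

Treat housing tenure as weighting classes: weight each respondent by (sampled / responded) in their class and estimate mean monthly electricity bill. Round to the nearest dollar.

Response rates by class: owner-occupied 255/340 = 75%, private rental 170/340 = 50%, social housing 224/320 = 70%.
Each respondent's weight = sampled/responded in their class; summing within a class gives n_sampled, so:
  owner-occupied: 340 × 325 = 110,500
  private rental: 340 × 85 = 28,900
  social housing: 320 × 310 = 99,200
Adjusted estimate = 238,600 / 1,000 = 238.6 → $239.

$239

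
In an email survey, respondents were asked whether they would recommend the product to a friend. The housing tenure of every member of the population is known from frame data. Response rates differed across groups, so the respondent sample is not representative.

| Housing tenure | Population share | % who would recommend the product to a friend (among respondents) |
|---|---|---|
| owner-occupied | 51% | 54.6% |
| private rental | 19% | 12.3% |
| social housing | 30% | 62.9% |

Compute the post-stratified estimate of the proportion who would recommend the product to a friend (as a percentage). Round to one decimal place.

Each cell contributes population-share × respondent value:
  owner-occupied: 0.51 × 54.6 = 27.846
  private rental: 0.19 × 12.3 = 2.337
  social housing: 0.3 × 62.9 = 18.87
Post-stratified estimate = 49.053 → 49.1%.

49.1%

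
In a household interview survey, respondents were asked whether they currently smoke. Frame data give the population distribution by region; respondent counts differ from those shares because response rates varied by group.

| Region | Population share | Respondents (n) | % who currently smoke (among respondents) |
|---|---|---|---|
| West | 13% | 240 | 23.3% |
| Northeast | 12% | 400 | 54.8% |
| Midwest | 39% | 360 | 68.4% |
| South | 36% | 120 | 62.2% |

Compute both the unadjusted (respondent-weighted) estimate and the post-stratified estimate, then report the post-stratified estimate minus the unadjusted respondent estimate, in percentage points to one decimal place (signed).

+5.5 percentage points

Without adjustment, the pooled respondent share is:
  (240/1120)×23.3 + (400/1120)×54.8 + (360/1120)×68.4 + (120/1120)×62.2 = 53.2143%
Reweighting by population region shares:
  0.13×23.3 + 0.12×54.8 + 0.39×68.4 + 0.36×62.2 = 58.673%
Difference = 58.673 − 53.2143 = 5.4587 pp.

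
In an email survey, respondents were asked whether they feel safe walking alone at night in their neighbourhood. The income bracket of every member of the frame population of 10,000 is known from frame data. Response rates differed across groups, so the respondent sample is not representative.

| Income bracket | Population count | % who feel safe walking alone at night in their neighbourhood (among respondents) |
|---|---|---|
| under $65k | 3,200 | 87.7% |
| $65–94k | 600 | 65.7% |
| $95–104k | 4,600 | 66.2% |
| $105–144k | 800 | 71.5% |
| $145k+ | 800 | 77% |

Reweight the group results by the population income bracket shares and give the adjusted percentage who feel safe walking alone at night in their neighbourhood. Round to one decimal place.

Weight each group's respondent value by its population share:
  under $65k: (3,200/10,000) × 87.7 = 28.064
  $65–94k: (600/10,000) × 65.7 = 3.942
  $95–104k: (4,600/10,000) × 66.2 = 30.452
  $105–144k: (800/10,000) × 71.5 = 5.72
  $145k+: (800/10,000) × 77 = 6.16
Post-stratified estimate = 74.338 → 74.3%.

74.3%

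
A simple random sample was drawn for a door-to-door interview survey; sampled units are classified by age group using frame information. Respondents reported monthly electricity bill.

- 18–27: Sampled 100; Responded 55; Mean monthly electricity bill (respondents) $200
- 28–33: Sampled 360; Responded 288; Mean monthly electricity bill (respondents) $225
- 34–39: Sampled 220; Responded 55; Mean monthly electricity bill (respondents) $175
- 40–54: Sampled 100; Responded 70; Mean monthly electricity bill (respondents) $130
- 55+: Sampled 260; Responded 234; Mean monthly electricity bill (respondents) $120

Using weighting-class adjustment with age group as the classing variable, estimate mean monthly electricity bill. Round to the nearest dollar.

Class response rates: 18–27 55/100 = 55%, 28–33 288/360 = 80%, 34–39 55/220 = 25%, 40–54 70/100 = 70%, 55+ 234/260 = 90%.
Inverse-response-rate weighting restores each class to its sampled count, so class totals weight by n_sampled:
  18–27: 100 × 200 = 20,000
  28–33: 360 × 225 = 81,000
  34–39: 220 × 175 = 38,500
  40–54: 100 × 130 = 13,000
  55+: 260 × 120 = 31,200
Adjusted estimate = 183,700 / 1,040 = 176.635 → $177.

$177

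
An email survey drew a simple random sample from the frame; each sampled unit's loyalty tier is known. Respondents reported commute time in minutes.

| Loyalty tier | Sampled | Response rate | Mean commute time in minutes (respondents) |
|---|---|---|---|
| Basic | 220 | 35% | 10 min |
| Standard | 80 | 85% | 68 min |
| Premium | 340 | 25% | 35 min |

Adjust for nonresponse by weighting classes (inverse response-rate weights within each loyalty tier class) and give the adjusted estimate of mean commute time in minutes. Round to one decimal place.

Inverse-response-rate weighting restores each class to its sampled count, so class totals weight by n_sampled:
  Basic: 220 × 10 = 2200
  Standard: 80 × 68 = 5440
  Premium: 340 × 35 = 11,900
Adjusted estimate = 19,540 / 640 = 30.5312 → 30.5.

30.5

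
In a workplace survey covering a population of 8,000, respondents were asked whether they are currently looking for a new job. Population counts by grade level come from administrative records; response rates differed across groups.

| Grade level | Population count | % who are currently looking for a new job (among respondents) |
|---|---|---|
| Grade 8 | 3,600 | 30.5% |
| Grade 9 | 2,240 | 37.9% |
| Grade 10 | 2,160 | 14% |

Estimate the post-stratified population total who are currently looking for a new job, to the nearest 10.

Apply each group's respondent rate to its population count:
  Grade 8: 3,600 × 30.5% = 1098
  Grade 9: 2,240 × 37.9% = 848.96
  Grade 10: 2,160 × 14% = 302.4
Estimated total = 2249.36 → 2,250.

2,250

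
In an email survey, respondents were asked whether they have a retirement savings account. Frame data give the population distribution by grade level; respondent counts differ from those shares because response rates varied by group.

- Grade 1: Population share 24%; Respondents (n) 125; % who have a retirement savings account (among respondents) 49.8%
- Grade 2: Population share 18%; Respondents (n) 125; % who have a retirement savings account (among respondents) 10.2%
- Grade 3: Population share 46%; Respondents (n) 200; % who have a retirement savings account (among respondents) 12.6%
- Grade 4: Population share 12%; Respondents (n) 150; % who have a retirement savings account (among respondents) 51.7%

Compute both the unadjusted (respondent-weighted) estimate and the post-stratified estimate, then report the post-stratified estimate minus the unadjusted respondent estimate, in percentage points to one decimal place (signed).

-3.8 percentage points

Naive respondent-only estimate (weights = respondent counts):
  (125/600)×49.8 + (125/600)×10.2 + (200/600)×12.6 + (150/600)×51.7 = 29.625%
Reweighting by population grade level shares:
  0.24×49.8 + 0.18×10.2 + 0.46×12.6 + 0.12×51.7 = 25.788%
Difference = 25.788 − 29.625 = -3.837 pp.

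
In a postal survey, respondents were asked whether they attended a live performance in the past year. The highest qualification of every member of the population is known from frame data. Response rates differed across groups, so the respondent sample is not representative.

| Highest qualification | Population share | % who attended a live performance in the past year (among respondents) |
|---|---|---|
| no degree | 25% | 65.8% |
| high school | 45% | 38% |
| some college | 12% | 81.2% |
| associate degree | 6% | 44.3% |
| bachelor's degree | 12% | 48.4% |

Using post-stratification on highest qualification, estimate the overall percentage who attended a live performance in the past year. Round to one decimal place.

51.8%

Each cell contributes population-share × respondent value:
  no degree: 0.25 × 65.8 = 16.45
  high school: 0.45 × 38 = 17.1
  some college: 0.12 × 81.2 = 9.744
  associate degree: 0.06 × 44.3 = 2.658
  bachelor's degree: 0.12 × 48.4 = 5.808
Post-stratified estimate = 51.76 → 51.8%.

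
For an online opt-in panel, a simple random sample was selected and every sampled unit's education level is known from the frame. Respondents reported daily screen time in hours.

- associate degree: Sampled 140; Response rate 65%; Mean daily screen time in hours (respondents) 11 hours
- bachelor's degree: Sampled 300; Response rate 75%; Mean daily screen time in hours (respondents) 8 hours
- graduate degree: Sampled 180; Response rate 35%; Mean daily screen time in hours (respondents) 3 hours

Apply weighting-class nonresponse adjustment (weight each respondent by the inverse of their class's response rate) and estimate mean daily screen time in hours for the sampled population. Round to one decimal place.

Each respondent's weight = sampled/responded in their class; summing within a class gives n_sampled, so:
  associate degree: 140 × 11 = 1540
  bachelor's degree: 300 × 8 = 2400
  graduate degree: 180 × 3 = 540
Adjusted estimate = 4480 / 620 = 7.22581 → 7.2.

7.2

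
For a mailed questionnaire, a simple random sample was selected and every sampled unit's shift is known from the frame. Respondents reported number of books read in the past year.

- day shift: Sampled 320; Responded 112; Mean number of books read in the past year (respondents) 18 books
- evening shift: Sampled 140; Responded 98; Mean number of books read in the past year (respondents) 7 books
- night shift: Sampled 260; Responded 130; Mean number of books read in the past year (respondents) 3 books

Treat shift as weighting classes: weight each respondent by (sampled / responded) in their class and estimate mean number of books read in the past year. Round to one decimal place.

Response rates by class: day shift 112/320 = 35%, evening shift 98/140 = 70%, night shift 130/260 = 50%.
With weight = n_sampled/n_responded per class, the weighted class total is n_sampled:
  day shift: 320 × 18 = 5760
  evening shift: 140 × 7 = 980
  night shift: 260 × 3 = 780
Adjusted estimate = 7520 / 720 = 10.4444 → 10.4.

10.4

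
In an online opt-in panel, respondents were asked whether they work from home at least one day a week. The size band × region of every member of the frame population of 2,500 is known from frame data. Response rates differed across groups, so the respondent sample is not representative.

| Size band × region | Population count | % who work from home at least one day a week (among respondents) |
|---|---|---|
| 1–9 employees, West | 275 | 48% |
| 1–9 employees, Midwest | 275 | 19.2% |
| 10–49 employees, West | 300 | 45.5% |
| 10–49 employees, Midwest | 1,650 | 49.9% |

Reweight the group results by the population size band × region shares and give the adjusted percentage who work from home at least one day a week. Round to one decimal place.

Weight each group's respondent value by its population share:
  1–9 employees, West: (275/2,500) × 48 = 5.28
  1–9 employees, Midwest: (275/2,500) × 19.2 = 2.112
  10–49 employees, West: (300/2,500) × 45.5 = 5.46
  10–49 employees, Midwest: (1,650/2,500) × 49.9 = 32.934
Post-stratified estimate = 45.786 → 45.8%.

45.8%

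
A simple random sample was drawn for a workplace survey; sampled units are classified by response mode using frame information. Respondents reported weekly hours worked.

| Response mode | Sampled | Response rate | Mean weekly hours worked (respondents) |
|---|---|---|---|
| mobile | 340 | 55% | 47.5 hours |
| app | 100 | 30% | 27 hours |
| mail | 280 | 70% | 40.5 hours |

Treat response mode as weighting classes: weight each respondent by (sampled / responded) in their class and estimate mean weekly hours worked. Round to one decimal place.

41.9

Inverse-response-rate weighting restores each class to its sampled count, so class totals weight by n_sampled:
  mobile: 340 × 47.5 = 16,150
  app: 100 × 27 = 2700
  mail: 280 × 40.5 = 11,340
Adjusted estimate = 30,190 / 720 = 41.9306 → 41.9.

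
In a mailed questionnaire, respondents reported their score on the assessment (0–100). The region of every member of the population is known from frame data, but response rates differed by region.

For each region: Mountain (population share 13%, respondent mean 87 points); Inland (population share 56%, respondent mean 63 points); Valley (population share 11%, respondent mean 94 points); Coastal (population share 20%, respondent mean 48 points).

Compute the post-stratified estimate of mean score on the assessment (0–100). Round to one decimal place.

Reweight to the known region distribution:
  Mountain: 0.13 × 87 = 11.31
  Inland: 0.56 × 63 = 35.28
  Valley: 0.11 × 94 = 10.34
  Coastal: 0.2 × 48 = 9.6
Post-stratified estimate = 66.53 → 66.5.

66.5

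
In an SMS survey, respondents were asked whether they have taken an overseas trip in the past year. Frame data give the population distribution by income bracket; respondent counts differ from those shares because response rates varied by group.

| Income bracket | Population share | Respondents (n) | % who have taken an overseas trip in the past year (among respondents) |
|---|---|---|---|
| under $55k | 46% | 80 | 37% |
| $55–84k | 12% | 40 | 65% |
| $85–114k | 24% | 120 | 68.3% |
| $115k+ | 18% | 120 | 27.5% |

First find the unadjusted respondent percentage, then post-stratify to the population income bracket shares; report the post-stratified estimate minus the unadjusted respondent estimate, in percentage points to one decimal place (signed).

-1.2 percentage points

Without adjustment, the pooled respondent share is:
  (80/360)×37 + (40/360)×65 + (120/360)×68.3 + (120/360)×27.5 = 47.3778%
Post-stratified estimate weights by population shares:
  0.46×37 + 0.12×65 + 0.24×68.3 + 0.18×27.5 = 46.162%
Difference = 46.162 − 47.3778 = -1.2158 pp.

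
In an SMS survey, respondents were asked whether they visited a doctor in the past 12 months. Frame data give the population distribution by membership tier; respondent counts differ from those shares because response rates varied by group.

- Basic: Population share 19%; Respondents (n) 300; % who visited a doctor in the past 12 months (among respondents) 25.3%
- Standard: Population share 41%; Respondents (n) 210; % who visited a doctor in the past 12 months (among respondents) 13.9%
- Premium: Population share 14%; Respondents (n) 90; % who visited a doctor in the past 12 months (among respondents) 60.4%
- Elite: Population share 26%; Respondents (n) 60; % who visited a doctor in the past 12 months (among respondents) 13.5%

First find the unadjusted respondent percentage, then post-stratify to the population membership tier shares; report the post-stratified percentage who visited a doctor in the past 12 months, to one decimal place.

22.5%

Naive respondent-only estimate (weights = respondent counts):
  (300/660)×25.3 + (210/660)×13.9 + (90/660)×60.4 + (60/660)×13.5 = 25.3864%
Post-stratified estimate weights by population shares:
  0.19×25.3 + 0.41×13.9 + 0.14×60.4 + 0.26×13.5 = 22.472%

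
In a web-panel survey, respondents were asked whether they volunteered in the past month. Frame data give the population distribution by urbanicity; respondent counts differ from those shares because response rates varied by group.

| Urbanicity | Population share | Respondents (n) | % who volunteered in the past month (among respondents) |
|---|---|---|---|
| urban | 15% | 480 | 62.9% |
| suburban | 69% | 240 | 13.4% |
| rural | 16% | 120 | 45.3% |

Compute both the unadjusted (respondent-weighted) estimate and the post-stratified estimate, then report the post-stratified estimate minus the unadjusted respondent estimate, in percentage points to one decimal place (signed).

Naive respondent-only estimate (weights = respondent counts):
  (480/840)×62.9 + (240/840)×13.4 + (120/840)×45.3 = 46.2429%
Post-stratifying to population shares instead:
  0.15×62.9 + 0.69×13.4 + 0.16×45.3 = 25.929%
Difference = 25.929 − 46.2429 = -20.3139 pp.

-20.3 percentage points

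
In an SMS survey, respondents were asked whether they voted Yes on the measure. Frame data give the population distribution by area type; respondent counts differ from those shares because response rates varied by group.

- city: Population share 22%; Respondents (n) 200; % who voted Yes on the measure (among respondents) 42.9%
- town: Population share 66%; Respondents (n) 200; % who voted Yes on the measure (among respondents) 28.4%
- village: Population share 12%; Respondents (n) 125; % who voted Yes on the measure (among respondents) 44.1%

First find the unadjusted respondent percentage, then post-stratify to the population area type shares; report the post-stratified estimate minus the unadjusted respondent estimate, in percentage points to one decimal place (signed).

Without adjustment, the pooled respondent share is:
  (200/525)×42.9 + (200/525)×28.4 + (125/525)×44.1 = 37.6619%
Post-stratifying to population shares instead:
  0.22×42.9 + 0.66×28.4 + 0.12×44.1 = 33.474%
Difference = 33.474 − 37.6619 = -4.1879 pp.

-4.2 percentage points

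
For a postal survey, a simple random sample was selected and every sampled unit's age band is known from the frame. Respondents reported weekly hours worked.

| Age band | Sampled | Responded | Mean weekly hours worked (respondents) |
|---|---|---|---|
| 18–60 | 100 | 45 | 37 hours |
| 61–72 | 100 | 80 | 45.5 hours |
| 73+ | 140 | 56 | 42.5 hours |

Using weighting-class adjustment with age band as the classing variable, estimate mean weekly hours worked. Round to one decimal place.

41.8

Class response rates: 18–60 45/100 = 45%, 61–72 80/100 = 80%, 73+ 56/140 = 40%.
With weight = n_sampled/n_responded per class, the weighted class total is n_sampled:
  18–60: 100 × 37 = 3700
  61–72: 100 × 45.5 = 4550
  73+: 140 × 42.5 = 5950
Adjusted estimate = 14,200 / 340 = 41.7647 → 41.8.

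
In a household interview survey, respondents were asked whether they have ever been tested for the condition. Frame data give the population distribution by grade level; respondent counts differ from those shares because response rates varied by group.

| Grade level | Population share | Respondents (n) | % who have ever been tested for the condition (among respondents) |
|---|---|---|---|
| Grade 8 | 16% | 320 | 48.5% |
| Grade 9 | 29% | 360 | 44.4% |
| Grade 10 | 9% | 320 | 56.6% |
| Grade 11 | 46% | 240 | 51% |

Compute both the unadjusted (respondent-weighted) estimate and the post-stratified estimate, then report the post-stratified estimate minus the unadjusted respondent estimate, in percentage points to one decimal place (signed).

-0.7 percentage points

Unadjusted (pooled respondent) estimate weights by respondent counts:
  (320/1240)×48.5 + (360/1240)×44.4 + (320/1240)×56.6 + (240/1240)×51 = 49.8839%
Post-stratified estimate weights by population shares:
  0.16×48.5 + 0.29×44.4 + 0.09×56.6 + 0.46×51 = 49.19%
Difference = 49.19 − 49.8839 = -0.6939 pp.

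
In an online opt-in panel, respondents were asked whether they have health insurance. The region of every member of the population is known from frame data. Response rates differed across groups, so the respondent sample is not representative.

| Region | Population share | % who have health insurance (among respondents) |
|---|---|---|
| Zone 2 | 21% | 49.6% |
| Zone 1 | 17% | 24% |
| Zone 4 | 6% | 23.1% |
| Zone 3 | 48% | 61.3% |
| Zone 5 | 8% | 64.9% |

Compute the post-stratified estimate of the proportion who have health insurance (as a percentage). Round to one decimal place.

50.5%

Weight each group's respondent value by its population share:
  Zone 2: 0.21 × 49.6 = 10.416
  Zone 1: 0.17 × 24 = 4.08
  Zone 4: 0.06 × 23.1 = 1.386
  Zone 3: 0.48 × 61.3 = 29.424
  Zone 5: 0.08 × 64.9 = 5.192
Post-stratified estimate = 50.498 → 50.5%.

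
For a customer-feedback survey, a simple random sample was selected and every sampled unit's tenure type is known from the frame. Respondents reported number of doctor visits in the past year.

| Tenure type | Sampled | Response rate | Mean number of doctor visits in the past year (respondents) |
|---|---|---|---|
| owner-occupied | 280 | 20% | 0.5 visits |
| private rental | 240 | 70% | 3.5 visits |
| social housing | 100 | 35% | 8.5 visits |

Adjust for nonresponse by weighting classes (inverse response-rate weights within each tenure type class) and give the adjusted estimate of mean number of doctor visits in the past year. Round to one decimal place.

3.0

With weight = n_sampled/n_responded per class, the weighted class total is n_sampled:
  owner-occupied: 280 × 0.5 = 140
  private rental: 240 × 3.5 = 840
  social housing: 100 × 8.5 = 850
Adjusted estimate = 1830 / 620 = 2.95161 → 3.0.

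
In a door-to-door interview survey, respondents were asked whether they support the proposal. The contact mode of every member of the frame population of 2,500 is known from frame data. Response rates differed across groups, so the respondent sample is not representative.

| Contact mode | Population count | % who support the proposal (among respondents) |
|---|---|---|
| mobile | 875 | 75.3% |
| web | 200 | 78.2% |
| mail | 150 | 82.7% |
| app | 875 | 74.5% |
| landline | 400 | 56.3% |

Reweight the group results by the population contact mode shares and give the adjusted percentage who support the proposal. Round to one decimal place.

Weight each group's respondent value by its population share:
  mobile: (875/2,500) × 75.3 = 26.355
  web: (200/2,500) × 78.2 = 6.256
  mail: (150/2,500) × 82.7 = 4.962
  app: (875/2,500) × 74.5 = 26.075
  landline: (400/2,500) × 56.3 = 9.008
Post-stratified estimate = 72.656 → 72.7%.

72.7%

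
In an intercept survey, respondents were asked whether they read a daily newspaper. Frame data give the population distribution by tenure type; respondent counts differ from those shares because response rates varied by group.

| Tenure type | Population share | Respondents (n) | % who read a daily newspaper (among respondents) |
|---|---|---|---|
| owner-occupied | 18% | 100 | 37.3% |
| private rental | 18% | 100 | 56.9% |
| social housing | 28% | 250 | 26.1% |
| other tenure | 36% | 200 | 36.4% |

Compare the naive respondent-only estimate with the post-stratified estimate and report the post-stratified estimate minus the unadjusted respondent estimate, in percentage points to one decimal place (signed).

+1.6 percentage points

Without adjustment, the pooled respondent share is:
  (100/650)×37.3 + (100/650)×56.9 + (250/650)×26.1 + (200/650)×36.4 = 35.7308%
Post-stratifying to population shares instead:
  0.18×37.3 + 0.18×56.9 + 0.28×26.1 + 0.36×36.4 = 37.368%
Difference = 37.368 − 35.7308 = 1.6372 pp.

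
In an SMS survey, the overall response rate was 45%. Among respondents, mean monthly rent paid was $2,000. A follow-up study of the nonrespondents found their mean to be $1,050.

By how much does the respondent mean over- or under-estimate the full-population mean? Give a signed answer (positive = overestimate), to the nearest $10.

Nonresponse fraction = 1 − 0.45 = 0.55.
Bias = (nonresponse fraction) × (respondent mean − nonrespondent mean)
     = 0.55 × (2000 − 1050) = 0.55 × 950 = 522.5.

+$520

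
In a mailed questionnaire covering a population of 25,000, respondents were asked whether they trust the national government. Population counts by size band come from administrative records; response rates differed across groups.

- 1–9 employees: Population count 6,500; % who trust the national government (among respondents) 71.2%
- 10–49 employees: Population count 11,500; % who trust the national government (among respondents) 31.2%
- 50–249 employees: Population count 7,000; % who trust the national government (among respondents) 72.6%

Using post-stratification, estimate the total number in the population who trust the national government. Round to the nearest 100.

Each cell contributes its population count × the respondent rate:
  1–9 employees: 6,500 × 71.2% = 4628
  10–49 employees: 11,500 × 31.2% = 3588
  50–249 employees: 7,000 × 72.6% = 5082
Estimated total = 13,298 → 13,300.

13,300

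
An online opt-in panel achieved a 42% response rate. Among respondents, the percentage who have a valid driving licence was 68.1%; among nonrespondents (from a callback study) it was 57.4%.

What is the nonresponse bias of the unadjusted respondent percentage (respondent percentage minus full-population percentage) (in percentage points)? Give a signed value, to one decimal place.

Nonresponse fraction = 1 − 0.42 = 0.58.
Bias = (nonresponse fraction) × (respondent percentage − nonrespondent percentage)
     = 0.58 × (68.1 − 57.4) = 0.58 × 10.7 = 6.206.

+6.2 percentage points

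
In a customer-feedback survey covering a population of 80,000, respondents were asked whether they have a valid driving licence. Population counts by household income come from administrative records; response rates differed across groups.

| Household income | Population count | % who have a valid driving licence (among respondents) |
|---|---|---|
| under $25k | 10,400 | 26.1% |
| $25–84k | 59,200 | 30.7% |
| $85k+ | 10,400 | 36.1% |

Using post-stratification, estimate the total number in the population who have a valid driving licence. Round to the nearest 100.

24,600

Estimated count per cell = population count × respondent percentage:
  under $25k: 10,400 × 26.1% = 2714.4
  $25–84k: 59,200 × 30.7% = 18174.4
  $85k+: 10,400 × 36.1% = 3754.4
Estimated total = 24643.2 → 24,600.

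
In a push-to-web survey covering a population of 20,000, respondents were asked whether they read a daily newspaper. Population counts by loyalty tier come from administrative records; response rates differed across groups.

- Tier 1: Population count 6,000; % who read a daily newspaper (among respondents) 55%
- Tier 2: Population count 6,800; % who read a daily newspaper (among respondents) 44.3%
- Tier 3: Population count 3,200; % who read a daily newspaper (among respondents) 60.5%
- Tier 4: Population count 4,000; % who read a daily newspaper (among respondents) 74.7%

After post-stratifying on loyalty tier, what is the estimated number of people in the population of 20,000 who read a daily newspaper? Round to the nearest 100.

11,200

Estimated count per cell = population count × respondent percentage:
  Tier 1: 6,000 × 55% = 3300
  Tier 2: 6,800 × 44.3% = 3012.4
  Tier 3: 3,200 × 60.5% = 1936
  Tier 4: 4,000 × 74.7% = 2988
Estimated total = 11236.4 → 11,200.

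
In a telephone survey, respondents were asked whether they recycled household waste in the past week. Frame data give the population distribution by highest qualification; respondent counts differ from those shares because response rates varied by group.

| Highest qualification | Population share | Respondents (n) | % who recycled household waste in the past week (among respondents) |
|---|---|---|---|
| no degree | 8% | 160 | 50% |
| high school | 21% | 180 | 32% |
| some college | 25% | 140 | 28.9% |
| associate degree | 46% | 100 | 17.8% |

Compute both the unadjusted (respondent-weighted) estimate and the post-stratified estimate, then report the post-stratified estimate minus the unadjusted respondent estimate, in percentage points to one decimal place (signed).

Naive respondent-only estimate (weights = respondent counts):
  (160/580)×50 + (180/580)×32 + (140/580)×28.9 + (100/580)×17.8 = 33.769%
Post-stratified estimate weights by population shares:
  0.08×50 + 0.21×32 + 0.25×28.9 + 0.46×17.8 = 26.133%
Difference = 26.133 − 33.769 = -7.636 pp.

-7.6 percentage points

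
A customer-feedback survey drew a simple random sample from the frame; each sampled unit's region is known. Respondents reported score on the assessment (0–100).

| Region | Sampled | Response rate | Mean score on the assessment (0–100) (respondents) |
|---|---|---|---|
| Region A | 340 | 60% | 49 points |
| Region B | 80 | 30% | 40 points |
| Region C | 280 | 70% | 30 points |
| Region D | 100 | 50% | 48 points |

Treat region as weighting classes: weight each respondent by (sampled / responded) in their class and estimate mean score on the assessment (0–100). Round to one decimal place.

41.3

Inverse-response-rate weighting restores each class to its sampled count, so class totals weight by n_sampled:
  Region A: 340 × 49 = 16,660
  Region B: 80 × 40 = 3200
  Region C: 280 × 30 = 8400
  Region D: 100 × 48 = 4800
Adjusted estimate = 33,060 / 800 = 41.325 → 41.3.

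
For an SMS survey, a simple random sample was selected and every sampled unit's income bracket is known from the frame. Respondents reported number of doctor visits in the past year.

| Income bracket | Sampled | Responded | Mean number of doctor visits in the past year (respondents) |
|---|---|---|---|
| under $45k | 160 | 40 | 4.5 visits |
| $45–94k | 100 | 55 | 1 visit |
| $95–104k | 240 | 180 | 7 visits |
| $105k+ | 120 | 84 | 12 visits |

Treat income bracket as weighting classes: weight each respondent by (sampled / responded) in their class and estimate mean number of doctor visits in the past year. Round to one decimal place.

6.4

Response rates by class: under $45k 40/160 = 25%, $45–94k 55/100 = 55%, $95–104k 180/240 = 75%, $105k+ 84/120 = 70%.
With weight = n_sampled/n_responded per class, the weighted class total is n_sampled:
  under $45k: 160 × 4.5 = 720
  $45–94k: 100 × 1 = 100
  $95–104k: 240 × 7 = 1680
  $105k+: 120 × 12 = 1440
Adjusted estimate = 3940 / 620 = 6.35484 → 6.4.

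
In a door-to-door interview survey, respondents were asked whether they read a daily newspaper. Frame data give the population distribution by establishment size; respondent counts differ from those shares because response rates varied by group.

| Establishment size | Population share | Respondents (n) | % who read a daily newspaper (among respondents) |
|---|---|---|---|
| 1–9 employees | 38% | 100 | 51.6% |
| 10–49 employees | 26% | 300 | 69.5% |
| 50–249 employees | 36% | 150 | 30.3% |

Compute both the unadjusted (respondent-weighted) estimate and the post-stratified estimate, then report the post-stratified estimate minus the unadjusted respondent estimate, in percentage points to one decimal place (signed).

Naive respondent-only estimate (weights = respondent counts):
  (100/550)×51.6 + (300/550)×69.5 + (150/550)×30.3 = 55.5545%
Post-stratified estimate weights by population shares:
  0.38×51.6 + 0.26×69.5 + 0.36×30.3 = 48.586%
Difference = 48.586 − 55.5545 = -6.9685 pp.

-7.0 percentage points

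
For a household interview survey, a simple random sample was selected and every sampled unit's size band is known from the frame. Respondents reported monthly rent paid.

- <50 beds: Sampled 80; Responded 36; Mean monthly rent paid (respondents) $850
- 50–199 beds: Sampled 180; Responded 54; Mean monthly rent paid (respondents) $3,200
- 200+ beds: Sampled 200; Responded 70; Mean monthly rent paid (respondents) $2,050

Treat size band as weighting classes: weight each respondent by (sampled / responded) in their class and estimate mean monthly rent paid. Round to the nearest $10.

$2,290

Class response rates: <50 beds 36/80 = 45%, 50–199 beds 54/180 = 30%, 200+ beds 70/200 = 35%.
Weighting each respondent by the inverse class response rate inflates each class back to its sampled size, so the class weight is n_sampled:
  <50 beds: 80 × 850 = 68,000
  50–199 beds: 180 × 3200 = 576,000
  200+ beds: 200 × 2050 = 410,000
Adjusted estimate = 1,054,000 / 460 = 2291.3 → $2,290.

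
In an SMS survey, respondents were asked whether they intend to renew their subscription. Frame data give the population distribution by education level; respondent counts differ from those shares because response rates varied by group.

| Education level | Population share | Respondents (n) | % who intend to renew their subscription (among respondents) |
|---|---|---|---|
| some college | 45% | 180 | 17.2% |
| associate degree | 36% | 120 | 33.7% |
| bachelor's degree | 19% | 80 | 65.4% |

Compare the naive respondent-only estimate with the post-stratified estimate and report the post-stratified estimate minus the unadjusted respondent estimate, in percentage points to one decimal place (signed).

Without adjustment, the pooled respondent share is:
  (180/380)×17.2 + (120/380)×33.7 + (80/380)×65.4 = 32.5579%
Post-stratified estimate weights by population shares:
  0.45×17.2 + 0.36×33.7 + 0.19×65.4 = 32.298%
Difference = 32.298 − 32.5579 = -0.2599 pp.

-0.3 percentage points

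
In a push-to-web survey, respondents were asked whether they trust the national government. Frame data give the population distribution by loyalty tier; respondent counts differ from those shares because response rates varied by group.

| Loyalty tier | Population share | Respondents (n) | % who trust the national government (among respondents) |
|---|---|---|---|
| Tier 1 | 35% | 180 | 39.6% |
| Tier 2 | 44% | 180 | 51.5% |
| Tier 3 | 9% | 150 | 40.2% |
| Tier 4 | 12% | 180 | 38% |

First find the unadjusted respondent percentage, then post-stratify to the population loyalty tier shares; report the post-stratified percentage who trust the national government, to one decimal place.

Without adjustment, the pooled respondent share is:
  (180/690)×39.6 + (180/690)×51.5 + (150/690)×40.2 + (180/690)×38 = 42.4174%
Reweighting by population loyalty tier shares:
  0.35×39.6 + 0.44×51.5 + 0.09×40.2 + 0.12×38 = 44.698%

44.7%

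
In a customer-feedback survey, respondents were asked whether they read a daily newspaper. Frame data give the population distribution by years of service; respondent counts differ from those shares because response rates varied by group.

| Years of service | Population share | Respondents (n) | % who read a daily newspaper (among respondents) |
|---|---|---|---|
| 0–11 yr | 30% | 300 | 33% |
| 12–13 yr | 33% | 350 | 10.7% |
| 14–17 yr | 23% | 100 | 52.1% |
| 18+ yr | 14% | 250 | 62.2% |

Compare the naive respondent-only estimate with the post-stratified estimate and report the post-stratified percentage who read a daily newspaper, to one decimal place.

34.1%

Naive respondent-only estimate (weights = respondent counts):
  (300/1000)×33 + (350/1000)×10.7 + (100/1000)×52.1 + (250/1000)×62.2 = 34.405%
Post-stratified estimate weights by population shares:
  0.3×33 + 0.33×10.7 + 0.23×52.1 + 0.14×62.2 = 34.122%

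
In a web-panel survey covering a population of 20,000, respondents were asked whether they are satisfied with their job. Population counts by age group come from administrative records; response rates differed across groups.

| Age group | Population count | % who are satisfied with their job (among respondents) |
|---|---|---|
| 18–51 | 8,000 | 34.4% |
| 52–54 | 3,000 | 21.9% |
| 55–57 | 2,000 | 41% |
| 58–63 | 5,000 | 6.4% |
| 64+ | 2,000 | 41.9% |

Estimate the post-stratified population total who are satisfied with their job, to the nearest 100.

Each cell contributes its population count × the respondent rate:
  18–51: 8,000 × 34.4% = 2752
  52–54: 3,000 × 21.9% = 657
  55–57: 2,000 × 41% = 820
  58–63: 5,000 × 6.4% = 320
  64+: 2,000 × 41.9% = 838
Estimated total = 5387 → 5,400.

5,400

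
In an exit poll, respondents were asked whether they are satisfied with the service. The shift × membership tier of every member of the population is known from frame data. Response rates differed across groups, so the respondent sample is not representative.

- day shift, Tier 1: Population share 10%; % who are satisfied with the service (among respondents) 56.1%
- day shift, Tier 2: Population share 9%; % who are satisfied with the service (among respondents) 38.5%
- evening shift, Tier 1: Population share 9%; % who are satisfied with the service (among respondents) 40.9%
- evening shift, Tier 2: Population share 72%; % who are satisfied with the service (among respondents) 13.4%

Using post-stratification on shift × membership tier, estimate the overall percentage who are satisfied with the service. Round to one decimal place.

Reweight to the known shift × membership tier distribution:
  day shift, Tier 1: 0.1 × 56.1 = 5.61
  day shift, Tier 2: 0.09 × 38.5 = 3.465
  evening shift, Tier 1: 0.09 × 40.9 = 3.681
  evening shift, Tier 2: 0.72 × 13.4 = 9.648
Post-stratified estimate = 22.404 → 22.4%.

22.4%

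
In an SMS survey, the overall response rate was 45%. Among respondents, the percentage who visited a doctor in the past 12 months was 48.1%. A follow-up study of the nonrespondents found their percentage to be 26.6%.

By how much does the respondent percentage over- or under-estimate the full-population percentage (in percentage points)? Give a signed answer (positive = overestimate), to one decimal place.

+11.8 percentage points

Nonresponse fraction = 1 − 0.45 = 0.55.
Bias = (nonresponse fraction) × (respondent percentage − nonrespondent percentage)
     = 0.55 × (48.1 − 26.6) = 0.55 × 21.5 = 11.825.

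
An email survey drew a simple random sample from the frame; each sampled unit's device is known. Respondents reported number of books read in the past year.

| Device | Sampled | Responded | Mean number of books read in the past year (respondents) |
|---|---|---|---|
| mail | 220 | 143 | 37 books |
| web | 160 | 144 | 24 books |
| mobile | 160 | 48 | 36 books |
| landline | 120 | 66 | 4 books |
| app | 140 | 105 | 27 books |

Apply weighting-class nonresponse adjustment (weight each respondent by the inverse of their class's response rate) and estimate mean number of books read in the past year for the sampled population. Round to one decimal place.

Response rates by class: mail 143/220 = 65%, web 144/160 = 90%, mobile 48/160 = 30%, landline 66/120 = 55%, app 105/140 = 75%.
Weighting each respondent by the inverse class response rate inflates each class back to its sampled size, so the class weight is n_sampled:
  mail: 220 × 37 = 8140
  web: 160 × 24 = 3840
  mobile: 160 × 36 = 5760
  landline: 120 × 4 = 480
  app: 140 × 27 = 3780
Adjusted estimate = 22,000 / 800 = 27.5 → 27.5.

27.5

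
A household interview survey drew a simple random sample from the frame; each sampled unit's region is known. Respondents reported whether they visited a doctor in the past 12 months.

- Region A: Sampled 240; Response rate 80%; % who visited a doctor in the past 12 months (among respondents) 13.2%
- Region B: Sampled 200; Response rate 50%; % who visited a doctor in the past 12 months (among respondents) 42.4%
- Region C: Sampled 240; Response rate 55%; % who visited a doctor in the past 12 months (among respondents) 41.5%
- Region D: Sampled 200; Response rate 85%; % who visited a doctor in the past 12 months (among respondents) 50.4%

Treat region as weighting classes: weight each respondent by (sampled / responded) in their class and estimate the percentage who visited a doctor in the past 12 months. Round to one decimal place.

Each respondent's weight = sampled/responded in their class; summing within a class gives n_sampled, so:
  Region A: 240 × 13.2 = 3168
  Region B: 200 × 42.4 = 8480
  Region C: 240 × 41.5 = 9960
  Region D: 200 × 50.4 = 10,080
Adjusted estimate = 31,688 / 880 = 36.0091 → 36.0%.

36.0%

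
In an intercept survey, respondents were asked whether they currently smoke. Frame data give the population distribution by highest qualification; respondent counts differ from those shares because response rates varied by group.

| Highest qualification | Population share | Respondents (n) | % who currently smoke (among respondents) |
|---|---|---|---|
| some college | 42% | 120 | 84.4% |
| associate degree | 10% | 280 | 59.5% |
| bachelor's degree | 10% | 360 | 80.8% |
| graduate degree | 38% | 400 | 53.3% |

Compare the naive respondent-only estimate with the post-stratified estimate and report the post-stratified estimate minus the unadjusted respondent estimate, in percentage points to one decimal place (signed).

+3.2 percentage points

Without adjustment, the pooled respondent share is:
  (120/1160)×84.4 + (280/1160)×59.5 + (360/1160)×80.8 + (400/1160)×53.3 = 66.5483%
Reweighting by population highest qualification shares:
  0.42×84.4 + 0.1×59.5 + 0.1×80.8 + 0.38×53.3 = 69.732%
Difference = 69.732 − 66.5483 = 3.1837 pp.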